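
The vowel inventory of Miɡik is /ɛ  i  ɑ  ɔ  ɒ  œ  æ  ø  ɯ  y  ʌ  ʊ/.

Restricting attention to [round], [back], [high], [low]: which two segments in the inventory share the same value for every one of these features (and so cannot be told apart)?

Both /ø/ and /œ/ are [+round], [-back], [-high], [-low]. Since the list omits [tense] — which does distinguish the mid front rounded tense vowel from the mid front rounded lax vowel — this pair collapses; all other pairs remain distinct.

ø, œ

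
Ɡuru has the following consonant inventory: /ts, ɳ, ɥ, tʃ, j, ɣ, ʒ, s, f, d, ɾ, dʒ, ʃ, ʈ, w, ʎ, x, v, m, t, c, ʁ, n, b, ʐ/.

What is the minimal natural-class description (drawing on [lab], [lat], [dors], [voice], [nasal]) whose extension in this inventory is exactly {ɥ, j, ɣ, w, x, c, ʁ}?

The class [−lateral], [+dorsal] has exactly /ɥ, j, ɣ, w, x, c, ʁ/ as its extension in this inventory. No smaller conjunction from the listed features achieves this: [+dorsal] alone would also admit /ʎ/; [−lateral] alone would also admit /ts, ɳ, tʃ, ʒ, …/; and checking the remaining single features turns up none with this extension.

[−lat, +dors]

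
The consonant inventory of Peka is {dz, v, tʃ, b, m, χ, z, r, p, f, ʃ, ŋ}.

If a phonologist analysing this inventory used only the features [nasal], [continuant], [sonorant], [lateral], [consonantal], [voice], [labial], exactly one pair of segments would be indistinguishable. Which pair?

χ, ʃ

On the given features, /χ/ and /ʃ/ have an identical profile: [−nasal], [+continuant], [−sonorant], [−lateral], [+consonantal], [−voice], [−labial]. No other two segments in the inventory coincide on all 7 features. (They do differ in [coronal] and [dorsal], which are not among the given features.)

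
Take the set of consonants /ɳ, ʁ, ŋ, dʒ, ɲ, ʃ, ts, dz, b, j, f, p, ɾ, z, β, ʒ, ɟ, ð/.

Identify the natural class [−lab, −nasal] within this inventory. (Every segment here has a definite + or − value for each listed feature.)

Checking each segment against [−labial], [−nasal]: /ʁ/ (voiced uvular fricative), /dʒ/ (voiced postalveolar affricate), /ʃ/ (voiceless postalveolar fricative), /ts/ (voiceless alveolar affricate), /dz/ (voiced alveolar affricate), /j/ (palatal glide), among others, satisfy every feature; every other segment in the inventory fails at least one.

ʁ, dʒ, ʃ, ts, dz, j, ɾ, z, ʒ, ɟ, ð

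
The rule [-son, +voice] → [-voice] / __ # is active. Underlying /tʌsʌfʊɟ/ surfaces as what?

Only the final segment /ɟ/ is both word-final and matches the structural description. It is a voiced palatal stop, so [-son, +voice] holds; changing it to [-voice] with all other features held fixed yields /c/ (voiceless palatal stop). No other segment meets both the structural description and the environment, so the output is [tʌsʌfʊc].

[tʌsʌfʊc]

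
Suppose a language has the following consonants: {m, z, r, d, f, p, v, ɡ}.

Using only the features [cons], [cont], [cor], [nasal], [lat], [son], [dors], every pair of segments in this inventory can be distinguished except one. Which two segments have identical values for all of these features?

v, f

Both /v/ and /f/ are [+consonantal], [+continuant], [−coronal], [−nasal], [−lateral], [−sonorant], [−dorsal]. Since the list omits [voice] — which does distinguish the voiced labiodental fricative from the voiceless labiodental fricative — this pair collapses; all other pairs remain distinct.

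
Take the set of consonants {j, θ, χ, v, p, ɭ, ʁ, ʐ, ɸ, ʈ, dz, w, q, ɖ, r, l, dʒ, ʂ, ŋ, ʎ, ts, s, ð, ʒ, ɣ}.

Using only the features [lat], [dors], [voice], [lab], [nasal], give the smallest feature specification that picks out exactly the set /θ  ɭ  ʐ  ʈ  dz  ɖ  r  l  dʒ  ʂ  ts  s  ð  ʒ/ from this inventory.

/θ, ɭ, ʐ, ʈ, dz, ɖ, r, l, dʒ, ʂ, ts, s, ð, ʒ/ are all [-labial], [-dorsal], and no other segment in the inventory matches both values. Dropping any one of them over-generates: [-dorsal] alone would also admit /v, p, ɸ/; [-labial] alone would also admit /j, χ, ʁ, q, …/. No other single listed feature picks out exactly this set either, so fewer than two features will not do.

[-lab, -dors]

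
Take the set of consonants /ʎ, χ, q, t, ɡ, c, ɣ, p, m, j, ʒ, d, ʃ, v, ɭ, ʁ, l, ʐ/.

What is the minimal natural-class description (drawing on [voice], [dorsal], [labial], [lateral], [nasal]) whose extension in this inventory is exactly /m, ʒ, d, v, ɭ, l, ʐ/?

[+voice, −dorsal]

Every target segment is [+voice], [−dorsal]; each remaining inventory member fails at least one of these. Each conjunct is needed — [−dorsal] alone would also admit /t, p, ʃ/; [+voice] alone would also admit /ʎ, ɡ, ɣ, j, …/ — and no other single listed feature has exactly this extension, so two is the minimum.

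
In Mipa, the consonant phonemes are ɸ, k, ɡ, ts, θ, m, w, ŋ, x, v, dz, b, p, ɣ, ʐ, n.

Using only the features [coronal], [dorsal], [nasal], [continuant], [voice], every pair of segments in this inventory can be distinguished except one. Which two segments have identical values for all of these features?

w, ɣ

On the given features, /w/ and /ɣ/ have an identical profile: [−coronal], [+dorsal], [−nasal], [+continuant], [+voice]. No other two segments in the inventory coincide on all 5 features. (They do differ in [sonorant], [labial] and [round], which are not among the given features.)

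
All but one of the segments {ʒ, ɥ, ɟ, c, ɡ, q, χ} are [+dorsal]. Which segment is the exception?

ʒ

/q, χ, c, ɥ, ɟ, ɡ/ are all [+dorsal]; /ʒ/ (voiced postalveolar fricative) is [−dorsal].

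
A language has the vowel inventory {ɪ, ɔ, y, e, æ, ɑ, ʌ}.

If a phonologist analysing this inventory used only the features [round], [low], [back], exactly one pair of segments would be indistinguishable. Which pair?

Both /ɪ/ and /e/ are [−round], [−low], [−back]. Since the list omits [high] and [tense] — which do distinguish the high front unrounded lax vowel from the mid front unrounded tense vowel — this pair collapses; all other pairs remain distinct.

ɪ, e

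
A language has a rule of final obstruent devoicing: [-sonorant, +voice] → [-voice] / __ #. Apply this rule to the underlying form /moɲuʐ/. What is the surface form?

[moɲuʂ]

/ʐ/ satisfies [-sonorant, +voice] and sits in __ #. The [-voice] counterpart of the voiced retroflex fricative is /ʂ/. Other segments in /moɲuʐ/ either fail the structural description or are not in the environment, so the surface form is [moɲuʂ].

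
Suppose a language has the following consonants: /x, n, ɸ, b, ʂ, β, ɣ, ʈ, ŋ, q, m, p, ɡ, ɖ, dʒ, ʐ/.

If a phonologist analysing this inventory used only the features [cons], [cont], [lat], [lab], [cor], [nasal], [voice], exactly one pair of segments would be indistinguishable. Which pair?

ɖ, dʒ

/ɖ/ (voiced retroflex stop) and /dʒ/ (voiced postalveolar affricate) are both [+consonantal], [−continuant], [−lateral], [−labial], [+coronal], [−nasal], [+voice], so none of the listed features separates them. (They do differ in [strident], [delayed release] and [distributed], which are not among the given features.) Every other pair in the inventory differs on at least one listed feature.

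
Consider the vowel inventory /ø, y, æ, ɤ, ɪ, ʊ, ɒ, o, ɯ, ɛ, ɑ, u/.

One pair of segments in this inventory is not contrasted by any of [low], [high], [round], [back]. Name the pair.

u, ʊ

Both /u/ and /ʊ/ are [−low], [+high], [+round], [+back]. Since the list omits [tense] — which does distinguish the high back rounded tense vowel from the high back rounded lax vowel — this pair collapses; all other pairs remain distinct.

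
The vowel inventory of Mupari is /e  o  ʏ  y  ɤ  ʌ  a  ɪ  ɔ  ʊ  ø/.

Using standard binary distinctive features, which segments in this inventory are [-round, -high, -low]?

Eliminate segments failing any feature: /o, ʏ, y, ɔ, ʊ, ø/ are [+round]; /a/ is [+low]; /ɪ/ is [+high]. The remaining /e, ɤ, ʌ/ satisfy [-round], [-high], [-low].

e, ɤ, ʌ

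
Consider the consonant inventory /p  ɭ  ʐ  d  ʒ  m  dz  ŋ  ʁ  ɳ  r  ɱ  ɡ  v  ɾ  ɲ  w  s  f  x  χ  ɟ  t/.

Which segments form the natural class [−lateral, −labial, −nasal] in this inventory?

ʐ, d, ʒ, dz, ʁ, r, ɡ, ɾ, s, x, χ, ɟ, t

Eliminate segments failing any feature: /p, m, ɱ, v, w, f/ are [+labial]; /ɭ/ is [+lateral]; /ŋ, ɳ, ɲ/ are [+nasal]. The remaining /ʐ, d, ʒ, dz, ʁ, r, ɡ, ɾ, s, x, χ, ɟ, t/ satisfy [−lateral], [−labial], [−nasal].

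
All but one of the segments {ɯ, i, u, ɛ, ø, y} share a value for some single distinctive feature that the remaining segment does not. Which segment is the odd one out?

ɛ

/y, ø, i, u, ɯ/ are all [+tense], but /ɛ/ (mid front unrounded lax vowel) is [−tense]. No other single segment can be removed to leave a set sharing one feature value that the removed segment lacks, so /ɛ/ is the odd one out.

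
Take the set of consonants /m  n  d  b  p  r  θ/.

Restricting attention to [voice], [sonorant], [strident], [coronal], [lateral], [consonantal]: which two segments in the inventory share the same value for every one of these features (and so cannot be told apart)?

n, r

/n/ (alveolar nasal) and /r/ (alveolar trill) are both [+voice], [+sonorant], [-strident], [+coronal], [-lateral], [+consonantal], so none of the listed features separates them. (They do differ in [nasal] and [continuant], which are not among the given features.) Every other pair in the inventory differs on at least one listed feature.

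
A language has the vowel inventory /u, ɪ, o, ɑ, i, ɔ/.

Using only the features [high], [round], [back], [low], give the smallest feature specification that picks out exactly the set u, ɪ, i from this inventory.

The target set is precisely the extension of [+high] in this inventory.

[+high]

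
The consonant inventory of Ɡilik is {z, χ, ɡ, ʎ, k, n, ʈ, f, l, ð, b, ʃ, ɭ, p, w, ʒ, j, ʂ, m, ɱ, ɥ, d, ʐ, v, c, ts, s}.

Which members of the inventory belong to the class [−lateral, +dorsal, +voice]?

ɡ, w, j, ɥ

The [−lateral] segments are /z, χ, ɡ, k, n, ʈ, f, ð, b, ʃ, p, w, ʒ, j, ʂ, m, ɱ, ɥ, d, ʐ, v, c, ts, s/.
Of those, [+dorsal] gives /χ, ɡ, k, w, j, ɥ, c/.
Within that set, [+voice] leaves /ɡ, w, j, ɥ/.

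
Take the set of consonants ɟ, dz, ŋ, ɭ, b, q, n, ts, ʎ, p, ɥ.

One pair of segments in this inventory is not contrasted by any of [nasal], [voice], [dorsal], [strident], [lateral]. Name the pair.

ɥ, ɟ

On the given features, /ɥ/ and /ɟ/ have an identical profile: [−nasal], [+voice], [+dorsal], [−strident], [−lateral]. No other two segments in the inventory coincide on all 5 features. (They do differ in [sonorant], [continuant], [labial] and [round], which are not among the given features.)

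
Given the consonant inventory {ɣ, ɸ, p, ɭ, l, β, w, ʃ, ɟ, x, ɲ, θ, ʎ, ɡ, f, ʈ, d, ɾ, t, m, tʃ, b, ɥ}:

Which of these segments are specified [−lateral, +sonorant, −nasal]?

Among the inventory, the [−lateral] segments are /ɣ, ɸ, p, β, w, ʃ, ɟ, x, ɲ, θ, ɡ, f, ʈ, d, ɾ, t, m, tʃ, b, ɥ/.
Then [+sonorant] gives /w, ɲ, ɾ, m, ɥ/.
Of those, [−nasal] leaves /w, ɾ, ɥ/.

w, ɾ, ɥ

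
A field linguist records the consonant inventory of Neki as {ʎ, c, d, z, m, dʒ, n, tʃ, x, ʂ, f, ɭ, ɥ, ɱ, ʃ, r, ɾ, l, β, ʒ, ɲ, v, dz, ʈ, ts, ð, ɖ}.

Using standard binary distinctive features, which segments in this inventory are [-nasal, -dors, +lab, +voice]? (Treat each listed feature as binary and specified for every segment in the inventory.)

β, v

Checking each segment against [-nasal], [-dorsal], [+labial], [+voice]: /β/ (voiced bilabial fricative), /v/ (voiced labiodental fricative) satisfy every feature; every other segment in the inventory fails at least one.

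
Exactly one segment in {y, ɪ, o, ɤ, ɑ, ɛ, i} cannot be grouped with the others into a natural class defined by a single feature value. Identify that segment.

The remaining segments after removing /ɑ/ share [−low]; /ɑ/ (low back unrounded vowel) is [+low]. For every other candidate removal, the leftover set fails to share any single feature value that the removed segment lacks.

ɑ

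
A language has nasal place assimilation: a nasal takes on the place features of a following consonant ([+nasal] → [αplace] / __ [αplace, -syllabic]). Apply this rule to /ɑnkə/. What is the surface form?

The only nasal preceding a consonant is /n/ before /k/. /k/ is [+dorsal], so /n/ → /ŋ/, giving [ɑŋkə].

[ɑŋkə]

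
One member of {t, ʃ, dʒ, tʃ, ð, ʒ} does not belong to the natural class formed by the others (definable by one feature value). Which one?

[distributed] groups all but one: /tʃ, ʒ, dʒ, ð, ʃ/ share [+distributed] while /t/ (voiceless alveolar stop) alone is [−distributed]. Removing any other segment would not leave a single-feature class that excludes it.

t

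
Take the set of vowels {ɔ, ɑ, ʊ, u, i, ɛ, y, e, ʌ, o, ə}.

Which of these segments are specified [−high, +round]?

ɔ, o

Checking each segment against [−high], [+round]: /ɔ/ (mid back rounded lax vowel), /o/ (mid back rounded tense vowel) satisfy every feature; every other segment in the inventory fails at least one.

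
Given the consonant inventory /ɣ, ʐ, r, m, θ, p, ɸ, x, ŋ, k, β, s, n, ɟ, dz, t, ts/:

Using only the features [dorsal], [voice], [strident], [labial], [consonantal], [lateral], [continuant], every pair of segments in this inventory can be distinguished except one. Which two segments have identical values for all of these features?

ŋ, ɟ

On the given features, /ŋ/ and /ɟ/ have an identical profile: [+dorsal], [+voice], [-strident], [-labial], [+consonantal], [-lateral], [-continuant]. No other two segments in the inventory coincide on all 7 features. (They do differ in [sonorant], [nasal] and [back], which are not among the given features.)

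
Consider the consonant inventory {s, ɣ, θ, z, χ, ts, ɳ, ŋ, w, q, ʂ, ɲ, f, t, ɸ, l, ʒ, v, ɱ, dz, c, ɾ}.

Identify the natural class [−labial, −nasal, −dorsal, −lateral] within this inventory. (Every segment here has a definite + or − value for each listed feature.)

Checking each segment against [−labial], [−nasal], [−dorsal], [−lateral]: /s/ (voiceless alveolar fricative), /θ/ (voiceless dental fricative), /z/ (voiced alveolar fricative), /ts/ (voiceless alveolar affricate), /ʂ/ (voiceless retroflex fricative), /t/ (voiceless alveolar stop), among others, satisfy every feature; every other segment in the inventory fails at least one.

s, θ, z, ts, ʂ, t, ʒ, dz, ɾ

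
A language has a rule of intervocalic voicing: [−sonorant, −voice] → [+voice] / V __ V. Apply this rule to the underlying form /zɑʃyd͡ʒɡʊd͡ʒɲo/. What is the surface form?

[zɑʒyd͡ʒɡʊd͡ʒɲo]

/ʃ/ satisfies [−sonorant, −voice] and sits in V __ V. The [+voice] counterpart of the voiceless postalveolar fricative is /ʒ/. Other segments in /zɑʃyd͡ʒɡʊd͡ʒɲo/ either fail the structural description or are not in the environment, so the surface form is [zɑʒyd͡ʒɡʊd͡ʒɲo].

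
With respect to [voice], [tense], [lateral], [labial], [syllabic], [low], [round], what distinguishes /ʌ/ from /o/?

/ʌ/ (mid back unrounded lax vowel) and /o/ (mid back rounded tense vowel) agree on [+voice], [-lateral], [+syllabic], [-low]. They differ on [labial] (/ʌ/ [-], /o/ [+]), [round] (/ʌ/ [-], /o/ [+]), [tense] (/ʌ/ [-], /o/ [+]).

[labial], [round], [tense]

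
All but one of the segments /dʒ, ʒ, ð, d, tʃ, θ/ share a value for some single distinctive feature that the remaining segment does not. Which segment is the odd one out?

The remaining segments after removing /d/ share [+distributed]; /d/ (voiced alveolar stop) is [-distributed]. For every other candidate removal, the leftover set fails to share any single feature value that the removed segment lacks.

d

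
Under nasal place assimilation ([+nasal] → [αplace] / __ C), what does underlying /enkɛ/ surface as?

[eŋkɛ]

The only nasal preceding a consonant is /n/ before /k/. /k/ is [+dorsal], so /n/ → /ŋ/, giving [eŋkɛ].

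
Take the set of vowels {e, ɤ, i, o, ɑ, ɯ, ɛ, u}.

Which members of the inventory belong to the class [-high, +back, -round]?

ɤ, ɑ

Eliminate segments failing any feature: /e, ɛ/ are [-back]; /i, ɯ, u/ are [+high]; /o/ is [+round]. The remaining /ɤ, ɑ/ satisfy [-high], [+back], [-round].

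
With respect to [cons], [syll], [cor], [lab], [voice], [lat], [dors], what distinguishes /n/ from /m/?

/n/ is the alveolar nasal and /m/ is the bilabial nasal. Both are [+consonantal], [-syllabic], [+voice], [-lateral], [-dorsal]. /n/ is [-labial] while /m/ is [+labial]; /n/ is [+coronal] while /m/ is [-coronal], so the distinguishing features are [labial], [coronal].

[labial], [coronal]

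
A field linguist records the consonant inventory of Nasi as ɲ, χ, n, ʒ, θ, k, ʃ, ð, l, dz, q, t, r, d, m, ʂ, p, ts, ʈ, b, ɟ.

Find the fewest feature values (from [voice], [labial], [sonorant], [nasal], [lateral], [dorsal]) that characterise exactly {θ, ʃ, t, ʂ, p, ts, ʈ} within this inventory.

The class [−voice], [−dorsal] has exactly /θ, ʃ, t, ʂ, p, ts, ʈ/ as its extension in this inventory. No smaller conjunction from the listed features achieves this: [−dorsal] alone would also admit /n, ʒ, ð, l, …/; [−voice] alone would also admit /χ, k, q/; and checking the remaining single features turns up none with this extension.

[−voice, −dorsal]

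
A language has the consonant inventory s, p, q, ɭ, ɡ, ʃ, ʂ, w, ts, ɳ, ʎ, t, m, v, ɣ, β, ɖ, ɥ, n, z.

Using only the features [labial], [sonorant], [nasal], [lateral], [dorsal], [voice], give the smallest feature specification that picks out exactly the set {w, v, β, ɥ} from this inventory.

Every target segment is [+voice], [−nasal], [+labial]; each remaining inventory member fails at least one of these. Each conjunct is needed — [−nasal, +labial] alone would also admit /p/; [+voice, +labial] alone would also admit /m/; [+voice, −nasal] alone would also admit /ɭ, ɡ, ʎ, ɣ, …/ — and no other combination of two listed features has exactly this extension, so three is the minimum.

[+voice, −nasal, +labial]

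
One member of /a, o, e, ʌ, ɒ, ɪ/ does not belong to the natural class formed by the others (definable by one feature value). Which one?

ɪ

[high] groups all but one: /o, a, e, ʌ, ɒ/ share [−high] while /ɪ/ (high front unrounded lax vowel) alone is [+high]. Removing any other segment would not leave a single-feature class that excludes it.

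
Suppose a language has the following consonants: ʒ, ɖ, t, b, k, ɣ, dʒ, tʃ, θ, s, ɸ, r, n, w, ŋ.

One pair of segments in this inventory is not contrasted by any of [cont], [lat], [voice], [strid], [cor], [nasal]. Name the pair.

ɣ, w

/ɣ/ (voiced velar fricative) and /w/ (labial-velar glide) are both [+continuant], [−lateral], [+voice], [−strident], [−coronal], [−nasal], so none of the listed features separates them. (They do differ in [sonorant], [labial] and [round], which are not among the given features.) Every other pair in the inventory differs on at least one listed feature.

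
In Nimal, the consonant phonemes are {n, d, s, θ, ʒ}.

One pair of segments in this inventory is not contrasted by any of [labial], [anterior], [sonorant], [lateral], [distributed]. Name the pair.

s, d

On the given features, /s/ and /d/ have an identical profile: [−labial], [+anterior], [−sonorant], [−lateral], [−distributed]. No other two segments in the inventory coincide on all 5 features. (They do differ in [voice], [continuant] and [strident], which are not among the given features.)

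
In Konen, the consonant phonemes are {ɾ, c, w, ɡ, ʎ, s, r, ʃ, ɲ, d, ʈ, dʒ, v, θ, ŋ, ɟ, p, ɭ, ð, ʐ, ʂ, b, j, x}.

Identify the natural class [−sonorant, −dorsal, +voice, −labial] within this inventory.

Checking each segment against [−sonorant], [−dorsal], [+voice], [−labial]: /d/ (voiced alveolar stop), /dʒ/ (voiced postalveolar affricate), /ð/ (voiced dental fricative), /ʐ/ (voiced retroflex fricative) satisfy every feature; every other segment in the inventory fails at least one.

d, dʒ, ð, ʐ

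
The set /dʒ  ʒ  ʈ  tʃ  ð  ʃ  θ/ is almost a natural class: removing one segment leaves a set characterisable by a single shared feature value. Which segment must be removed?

ʈ

/ð, ʒ, tʃ, dʒ, ʃ, θ/ are all [+distributed], but /ʈ/ (voiceless retroflex stop) is [−distributed]. No other single segment can be removed to leave a set sharing one feature value that the removed segment lacks, so /ʈ/ is the odd one out.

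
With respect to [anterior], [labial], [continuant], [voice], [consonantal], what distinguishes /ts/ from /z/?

[voice], [continuant]

/ts/ is the voiceless alveolar affricate and /z/ is the voiced alveolar fricative. Both are [+anterior], [−labial], [+consonantal]. /ts/ is [−voice] while /z/ is [+voice]; /ts/ is [−continuant] while /z/ is [+continuant], so the distinguishing features are [voice], [continuant].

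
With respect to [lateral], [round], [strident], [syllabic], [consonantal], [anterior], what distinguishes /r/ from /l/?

/r/ is the alveolar trill and /l/ is the alveolar lateral approximant. Both are [−round], [−strident], [−syllabic], [+consonantal], [+anterior]. /r/ is [−lateral] while /l/ is [+lateral], so the distinguishing feature is [lateral].

[lateral]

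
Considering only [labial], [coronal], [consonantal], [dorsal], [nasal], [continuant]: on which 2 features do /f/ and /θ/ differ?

The two segments share [+consonantal], [-dorsal], [-nasal], [+continuant]. The only features from the list on which they differ: /f/ is [+labial] while /θ/ is [-labial]; /f/ is [-coronal] while /θ/ is [+coronal].

[labial], [coronal]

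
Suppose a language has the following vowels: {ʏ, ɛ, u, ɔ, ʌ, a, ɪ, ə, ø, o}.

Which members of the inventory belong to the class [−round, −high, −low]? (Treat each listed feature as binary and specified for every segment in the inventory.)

Checking each segment against [−round], [−high], [−low]: /ɛ/ (mid front unrounded lax vowel), /ʌ/ (mid back unrounded lax vowel), /ə/ (mid central vowel (schwa)) satisfy every feature; every other segment in the inventory fails at least one.

ɛ, ʌ, ə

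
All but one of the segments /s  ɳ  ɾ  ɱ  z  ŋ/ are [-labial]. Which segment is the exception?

ɱ

Every segment except /ɱ/ is [-labial]. /ɱ/ (labiodental nasal) is [+labial], so it is the exception.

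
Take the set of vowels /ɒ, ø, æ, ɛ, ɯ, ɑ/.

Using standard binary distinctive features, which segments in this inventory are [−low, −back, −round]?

ɛ

The [−low] segments are /ø, ɛ, ɯ/.
Then [−back] gives /ø, ɛ/.
Among these, [−round] leaves /ɛ/.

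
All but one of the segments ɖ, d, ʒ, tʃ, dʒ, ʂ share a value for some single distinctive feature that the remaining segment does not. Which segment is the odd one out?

d

/ʒ, tʃ, ɖ, dʒ, ʂ/ are all [−anterior], but /d/ (voiced alveolar stop) is [+anterior]. No other single segment can be removed to leave a set sharing one feature value that the removed segment lacks, so /d/ is the odd one out.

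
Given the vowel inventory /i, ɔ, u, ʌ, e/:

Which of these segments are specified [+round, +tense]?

u

Checking each segment against [+round], [+tense]: /u/ (high back rounded tense vowel) satisfies every feature; every other segment in the inventory fails at least one.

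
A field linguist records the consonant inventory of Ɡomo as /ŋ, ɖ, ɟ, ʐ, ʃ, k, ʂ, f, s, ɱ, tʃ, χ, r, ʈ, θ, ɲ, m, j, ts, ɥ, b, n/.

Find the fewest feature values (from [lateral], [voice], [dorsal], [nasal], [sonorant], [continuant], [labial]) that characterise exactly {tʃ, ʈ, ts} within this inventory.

/tʃ, ʈ, ts/ are all [-voice], [-continuant], [-dorsal], and no other segment in the inventory matches all three values. Dropping any one of them over-generates: [-continuant, -dorsal] alone would also admit /ɖ, ɱ, m, b, …/; [-voice, -dorsal] alone would also admit /ʃ, ʂ, f, s, …/; [-voice, -continuant] alone would also admit /k/. No other combination of two listed features picks out exactly this set either, so fewer than three features will not do.

[-voice, -continuant, -dorsal]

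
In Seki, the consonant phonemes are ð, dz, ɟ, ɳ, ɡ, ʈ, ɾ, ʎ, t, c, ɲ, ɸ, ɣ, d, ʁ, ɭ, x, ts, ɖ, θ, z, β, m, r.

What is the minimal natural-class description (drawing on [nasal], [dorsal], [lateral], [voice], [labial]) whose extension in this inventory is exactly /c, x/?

The class [-voice], [+dorsal] has exactly /c, x/ as its extension in this inventory. No smaller conjunction from the listed features achieves this: [+dorsal] alone would also admit /ɟ, ɡ, ʎ, ɲ, …/; [-voice] alone would also admit /ʈ, t, ɸ, ts, …/; and checking the remaining single features turns up none with this extension.

[-voice, +dorsal]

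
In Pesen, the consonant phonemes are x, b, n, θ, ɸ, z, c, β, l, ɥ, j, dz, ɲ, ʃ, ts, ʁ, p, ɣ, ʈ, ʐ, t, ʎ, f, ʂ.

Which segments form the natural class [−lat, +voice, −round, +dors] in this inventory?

Eliminate segments failing any feature: /x, θ, ɸ, c, ʃ, ts, p, ʈ, t, f, ʂ/ are [−voice]; /b, n, z, β, dz, ʐ/ are [−dorsal]; /l, ʎ/ are [+lateral]; /ɥ/ is [+round]. The remaining /j, ɲ, ʁ, ɣ/ satisfy [−lateral], [+voice], [−round], [+dorsal].

j, ɲ, ʁ, ɣ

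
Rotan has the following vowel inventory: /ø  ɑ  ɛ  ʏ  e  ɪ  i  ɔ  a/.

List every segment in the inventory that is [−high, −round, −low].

ɛ, e

First, the [−high] segments are /ø, ɑ, ɛ, e, ɔ, a/.
Of those, [−round] gives /ɑ, ɛ, e, a/.
Intersecting with [−low] leaves /ɛ, e/.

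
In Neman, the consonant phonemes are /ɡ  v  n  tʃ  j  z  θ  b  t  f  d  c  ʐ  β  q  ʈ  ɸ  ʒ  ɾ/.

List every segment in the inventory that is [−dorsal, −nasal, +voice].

v, z, b, d, ʐ, β, ʒ, ɾ

First, the [−dorsal] segments are /v, n, tʃ, z, θ, b, t, f, d, ʐ, β, ʈ, ɸ, ʒ, ɾ/.
Among these, [−nasal] gives /v, tʃ, z, θ, b, t, f, d, ʐ, β, ʈ, ɸ, ʒ, ɾ/.
Then [+voice] leaves /v, z, b, d, ʐ, β, ʒ, ɾ/.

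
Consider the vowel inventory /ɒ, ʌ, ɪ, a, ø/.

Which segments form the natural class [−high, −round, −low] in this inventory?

Eliminate segments failing any feature: /ɒ, ø/ are [+round]; /ɪ/ is [+high]; /a/ is [+low]. The remaining /ʌ/ satisfy [−high], [−round], [−low].

ʌ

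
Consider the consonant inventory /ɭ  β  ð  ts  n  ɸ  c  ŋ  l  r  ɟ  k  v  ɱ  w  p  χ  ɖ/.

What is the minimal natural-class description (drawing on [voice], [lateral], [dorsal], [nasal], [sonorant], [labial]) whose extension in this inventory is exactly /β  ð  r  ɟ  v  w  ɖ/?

[+voice, −nasal, −lateral]

The class [+voice], [−nasal], [−lateral] has exactly /β, ð, r, ɟ, v, w, ɖ/ as its extension in this inventory. No smaller conjunction from the listed features achieves this: [−nasal, −lateral] alone would also admit /ts, ɸ, c, k, …/; [+voice, −lateral] alone would also admit /n, ŋ, ɱ/; [+voice, −nasal] alone would also admit /ɭ, l/; and checking the remaining two-feature bundles turns up none with this extension.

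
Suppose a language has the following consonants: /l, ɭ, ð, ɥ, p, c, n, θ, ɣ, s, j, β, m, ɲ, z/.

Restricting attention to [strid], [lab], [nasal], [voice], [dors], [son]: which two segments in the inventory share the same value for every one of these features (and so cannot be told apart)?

l, ɭ

On the given features, /l/ and /ɭ/ have an identical profile: [-strident], [-labial], [-nasal], [+voice], [-dorsal], [+sonorant]. No other two segments in the inventory coincide on all 6 features. (They do differ in [anterior], which is not among the given features.)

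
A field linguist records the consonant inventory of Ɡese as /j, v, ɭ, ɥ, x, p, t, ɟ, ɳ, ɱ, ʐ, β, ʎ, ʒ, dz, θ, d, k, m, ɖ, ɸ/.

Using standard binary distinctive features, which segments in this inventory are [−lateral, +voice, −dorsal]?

v, ɳ, ɱ, ʐ, β, ʒ, dz, d, m, ɖ

Checking each segment against [−lateral], [+voice], [−dorsal]: /v/ (voiced labiodental fricative), /ɳ/ (retroflex nasal), /ɱ/ (labiodental nasal), /ʐ/ (voiced retroflex fricative), /β/ (voiced bilabial fricative), /ʒ/ (voiced postalveolar fricative), among others, satisfy every feature; every other segment in the inventory fails at least one.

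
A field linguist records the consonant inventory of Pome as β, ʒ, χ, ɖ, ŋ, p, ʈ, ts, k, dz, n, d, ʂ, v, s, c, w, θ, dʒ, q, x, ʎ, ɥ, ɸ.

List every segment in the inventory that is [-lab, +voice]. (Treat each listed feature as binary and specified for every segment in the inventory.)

Checking each segment against [-labial], [+voice]: /ʒ/ (voiced postalveolar fricative), /ɖ/ (voiced retroflex stop), /ŋ/ (velar nasal), /dz/ (voiced alveolar affricate), /n/ (alveolar nasal), /d/ (voiced alveolar stop), among others, satisfy every feature; every other segment in the inventory fails at least one.

ʒ, ɖ, ŋ, dz, n, d, dʒ, ʎ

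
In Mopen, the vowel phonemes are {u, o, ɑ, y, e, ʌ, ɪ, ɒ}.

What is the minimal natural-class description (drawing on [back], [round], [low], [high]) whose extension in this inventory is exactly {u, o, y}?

The class [−low], [+round] has exactly /u, o, y/ as its extension in this inventory. No smaller conjunction from the listed features achieves this: [+round] alone would also admit /ɒ/; [−low] alone would also admit /e, ʌ, ɪ/; and checking the remaining single features turns up none with this extension.

[−low, +round]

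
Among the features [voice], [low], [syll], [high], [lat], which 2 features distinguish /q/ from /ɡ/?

/q/ (voiceless uvular stop) and /ɡ/ (voiced velar stop) agree on [−low], [−syllabic], [−lateral]. They differ on [voice] (/q/ [−], /ɡ/ [+]), [high] (/q/ [−], /ɡ/ [+]).

[voice], [high]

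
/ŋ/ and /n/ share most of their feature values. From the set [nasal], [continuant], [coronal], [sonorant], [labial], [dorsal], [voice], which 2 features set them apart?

The two segments share [+nasal], [−continuant], [+sonorant], [−labial], [+voice]. The only features from the list on which they differ: /ŋ/ is [−coronal] while /n/ is [+coronal]; /ŋ/ is [+dorsal] while /n/ is [−dorsal].

[coronal], [dorsal]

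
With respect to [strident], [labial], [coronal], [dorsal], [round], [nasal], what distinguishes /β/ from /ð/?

[labial], [coronal]

The two segments share [−strident], [−dorsal], [−round], [−nasal]. The only features from the list on which they differ: /β/ is [+labial] while /ð/ is [−labial]; /β/ is [−coronal] while /ð/ is [+coronal].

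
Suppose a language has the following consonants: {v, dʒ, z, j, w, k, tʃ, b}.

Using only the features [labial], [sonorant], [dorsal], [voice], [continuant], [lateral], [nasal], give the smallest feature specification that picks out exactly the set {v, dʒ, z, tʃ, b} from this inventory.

[−dorsal]

/v, dʒ, z, tʃ, b/ are exactly the [−dorsal] segments in the inventory, so a single feature suffices.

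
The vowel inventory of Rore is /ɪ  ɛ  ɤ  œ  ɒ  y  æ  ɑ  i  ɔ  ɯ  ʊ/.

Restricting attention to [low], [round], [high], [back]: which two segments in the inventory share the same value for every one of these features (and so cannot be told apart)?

i, ɪ

Both /i/ and /ɪ/ are [−low], [−round], [+high], [−back]. Since the list omits [tense] — which does distinguish the high front unrounded tense vowel from the high front unrounded lax vowel — this pair collapses; all other pairs remain distinct.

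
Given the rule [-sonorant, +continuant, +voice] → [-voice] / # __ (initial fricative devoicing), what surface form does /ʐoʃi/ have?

[ʂoʃi]

The only segment in the rule's environment that also matches [-sonorant, +continuant, +voice] is /ʐ/. Applying [-voice] turns the voiced retroflex fricative into /ʂ/ (voiceless retroflex fricative), giving [ʂoʃi].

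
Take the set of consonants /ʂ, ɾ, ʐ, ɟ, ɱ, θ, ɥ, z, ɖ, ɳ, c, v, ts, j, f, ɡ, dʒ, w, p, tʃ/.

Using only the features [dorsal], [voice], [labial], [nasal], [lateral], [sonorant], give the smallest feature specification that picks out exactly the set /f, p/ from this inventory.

[-voice, +labial]

The class [-voice], [+labial] has exactly /f, p/ as its extension in this inventory. No smaller conjunction from the listed features achieves this: [+labial] alone would also admit /ɱ, ɥ, v, w/; [-voice] alone would also admit /ʂ, θ, c, ts, …/; and checking the remaining single features turns up none with this extension.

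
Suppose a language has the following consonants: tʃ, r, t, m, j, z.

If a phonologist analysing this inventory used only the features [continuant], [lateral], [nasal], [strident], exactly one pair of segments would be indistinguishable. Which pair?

j, r

/j/ (palatal glide) and /r/ (alveolar trill) are both [+continuant], [−lateral], [−nasal], [−strident], so none of the listed features separates them. (They do differ in [dorsal], which is not among the given features.) Every other pair in the inventory differs on at least one listed feature.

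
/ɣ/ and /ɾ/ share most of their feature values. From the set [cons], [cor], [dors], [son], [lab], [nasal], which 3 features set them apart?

/ɣ/ is the voiced velar fricative and /ɾ/ is the alveolar tap. Both are [+consonantal], [−labial], [−nasal]. /ɣ/ is [−sonorant] while /ɾ/ is [+sonorant]; /ɣ/ is [−coronal] while /ɾ/ is [+coronal]; /ɣ/ is [+dorsal] while /ɾ/ is [−dorsal], so the distinguishing features are [sonorant], [coronal], [dorsal].

[sonorant], [coronal], [dorsal]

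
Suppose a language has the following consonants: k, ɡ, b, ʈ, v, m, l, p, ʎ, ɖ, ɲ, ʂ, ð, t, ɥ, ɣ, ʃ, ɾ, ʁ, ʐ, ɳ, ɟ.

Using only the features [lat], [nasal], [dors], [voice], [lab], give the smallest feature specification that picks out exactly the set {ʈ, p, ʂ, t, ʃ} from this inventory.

Every target segment is [−voice], [−dorsal]; each remaining inventory member fails at least one of these. Each conjunct is needed — [−dorsal] alone would also admit /b, v, m, l, …/; [−voice] alone would also admit /k/ — and no other single listed feature has exactly this extension, so two is the minimum.

[−voice, −dors]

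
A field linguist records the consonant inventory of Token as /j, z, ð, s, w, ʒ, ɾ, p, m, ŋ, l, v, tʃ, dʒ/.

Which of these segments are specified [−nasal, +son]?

j, w, ɾ, l

First, the [−nasal] segments are /j, z, ð, s, w, ʒ, ɾ, p, l, v, tʃ, dʒ/.
Within that set, [+sonorant] leaves /j, w, ɾ, l/.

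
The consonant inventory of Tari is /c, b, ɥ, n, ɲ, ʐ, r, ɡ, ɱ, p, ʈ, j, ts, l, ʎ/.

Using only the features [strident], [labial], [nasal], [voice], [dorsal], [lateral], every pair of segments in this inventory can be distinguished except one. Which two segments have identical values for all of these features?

ɡ, j

On the given features, /ɡ/ and /j/ have an identical profile: [−strident], [−labial], [−nasal], [+voice], [+dorsal], [−lateral]. No other two segments in the inventory coincide on all 6 features. (They do differ in [sonorant], [continuant] and [back], which are not among the given features.)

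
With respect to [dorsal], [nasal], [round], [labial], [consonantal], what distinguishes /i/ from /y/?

[labial], [round]

/i/ (high front unrounded tense vowel) and /y/ (high front rounded tense vowel) agree on [+dorsal], [−nasal], [−consonantal]. They differ on [labial] (/i/ [−], /y/ [+]), [round] (/i/ [−], /y/ [+]).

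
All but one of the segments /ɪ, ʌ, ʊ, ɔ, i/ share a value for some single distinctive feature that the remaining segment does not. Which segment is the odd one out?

[tense] groups all but one: /ʊ, ɪ, ɔ, ʌ/ share [-tense] while /i/ (high front unrounded tense vowel) alone is [+tense]. Removing any other segment would not leave a single-feature class that excludes it.

i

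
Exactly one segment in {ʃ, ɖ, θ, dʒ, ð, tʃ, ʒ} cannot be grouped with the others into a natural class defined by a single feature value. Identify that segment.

ɖ

/θ, dʒ, tʃ, ð, ʃ, ʒ/ are all [+distributed], but /ɖ/ (voiced retroflex stop) is [-distributed]. No other single segment can be removed to leave a set sharing one feature value that the removed segment lacks, so /ɖ/ is the odd one out.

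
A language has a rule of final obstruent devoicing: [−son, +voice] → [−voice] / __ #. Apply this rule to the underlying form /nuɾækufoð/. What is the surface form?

The only segment in the rule's environment that also matches [−son, +voice] is /ð/. Applying [−voice] turns the voiced dental fricative into /θ/ (voiceless dental fricative), giving [nuɾækufoθ].

[nuɾækufoθ]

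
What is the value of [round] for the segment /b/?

[-round]

/b/ is the voiced bilabial stop. The feature [round] marks segments produced with lip rounding; /b/ lacks this property, so it is [-round].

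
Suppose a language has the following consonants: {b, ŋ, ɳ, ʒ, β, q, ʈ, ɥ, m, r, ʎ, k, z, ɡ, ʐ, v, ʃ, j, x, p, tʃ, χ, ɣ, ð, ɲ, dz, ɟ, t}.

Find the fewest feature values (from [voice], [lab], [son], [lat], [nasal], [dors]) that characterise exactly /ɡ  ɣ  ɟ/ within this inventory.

The class [−sonorant], [+voice], [+dorsal] has exactly /ɡ, ɣ, ɟ/ as its extension in this inventory. No smaller conjunction from the listed features achieves this: [+voice, +dorsal] alone would also admit /ŋ, ɥ, ʎ, j, …/; [−sonorant, +dorsal] alone would also admit /q, k, x, χ/; [−sonorant, +voice] alone would also admit /b, ʒ, β, z, …/; and checking the remaining two-feature bundles turns up none with this extension.

[−son, +voice, +dors]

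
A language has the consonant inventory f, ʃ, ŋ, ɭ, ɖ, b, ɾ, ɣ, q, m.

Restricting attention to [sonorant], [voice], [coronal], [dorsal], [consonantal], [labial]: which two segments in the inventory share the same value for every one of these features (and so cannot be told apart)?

Both /ɭ/ and /ɾ/ are [+sonorant], [+voice], [+coronal], [−dorsal], [+consonantal], [−labial]. Since the list omits [lateral] and [anterior] — which do distinguish the retroflex lateral approximant from the alveolar tap — this pair collapses; all other pairs remain distinct.

ɭ, ɾ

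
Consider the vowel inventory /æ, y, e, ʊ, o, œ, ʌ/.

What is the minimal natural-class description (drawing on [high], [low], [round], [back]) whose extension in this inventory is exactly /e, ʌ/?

[−low, −round]

The class [−low], [−round] has exactly /e, ʌ/ as its extension in this inventory. No smaller conjunction from the listed features achieves this: [−round] alone would also admit /æ/; [−low] alone would also admit /y, ʊ, o, œ/; and checking the remaining single features turns up none with this extension.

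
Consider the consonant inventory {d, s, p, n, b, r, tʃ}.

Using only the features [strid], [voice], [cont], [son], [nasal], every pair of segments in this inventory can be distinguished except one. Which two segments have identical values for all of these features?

b, d

/b/ (voiced bilabial stop) and /d/ (voiced alveolar stop) are both [−strident], [+voice], [−continuant], [−sonorant], [−nasal], so none of the listed features separates them. (They do differ in [labial] and [coronal], which are not among the given features.) Every other pair in the inventory differs on at least one listed feature.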